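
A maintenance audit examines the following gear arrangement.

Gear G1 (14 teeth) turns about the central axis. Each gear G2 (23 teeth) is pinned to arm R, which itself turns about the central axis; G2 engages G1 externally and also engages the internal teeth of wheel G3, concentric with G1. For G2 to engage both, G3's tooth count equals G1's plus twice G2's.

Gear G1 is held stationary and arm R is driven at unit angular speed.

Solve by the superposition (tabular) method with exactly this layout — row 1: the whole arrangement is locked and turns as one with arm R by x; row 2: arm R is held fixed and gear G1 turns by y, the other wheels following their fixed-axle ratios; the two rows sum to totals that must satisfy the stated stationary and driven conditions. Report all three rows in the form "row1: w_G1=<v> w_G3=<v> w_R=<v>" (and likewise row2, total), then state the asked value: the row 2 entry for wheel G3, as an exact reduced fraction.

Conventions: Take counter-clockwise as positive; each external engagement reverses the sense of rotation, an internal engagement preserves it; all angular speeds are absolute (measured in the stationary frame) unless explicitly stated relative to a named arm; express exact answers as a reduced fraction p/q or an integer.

row1: w_G1=1 w_G3=1 w_R=1
row2: w_G1=-1 w_G3=7/30 w_R=0
total: w_G1=0 w_G3=37/30 w_R=1
asked value: 7/30

recognized (axles ride arm R): planetary set, 14/23/60 teeth
superposition row 1 [locked train]: every member turns x
row 2 — arm fixed, fixed-axis ratios: sun y, ring −(14/60)·y, arm 0
boundary: total ω_sun = x + y = 0 and total ω_arm = x = 1  ⇒  y = -1, x = 1
row 2 ring = −(14/60)·(-1) = 7/30
totals (row 1 + row 2): sun 1 + (-1) = 0, ring 1 + 7/30 = 37/30, arm 1 + 0 = 1
asked cell (row2, ring) = 7/30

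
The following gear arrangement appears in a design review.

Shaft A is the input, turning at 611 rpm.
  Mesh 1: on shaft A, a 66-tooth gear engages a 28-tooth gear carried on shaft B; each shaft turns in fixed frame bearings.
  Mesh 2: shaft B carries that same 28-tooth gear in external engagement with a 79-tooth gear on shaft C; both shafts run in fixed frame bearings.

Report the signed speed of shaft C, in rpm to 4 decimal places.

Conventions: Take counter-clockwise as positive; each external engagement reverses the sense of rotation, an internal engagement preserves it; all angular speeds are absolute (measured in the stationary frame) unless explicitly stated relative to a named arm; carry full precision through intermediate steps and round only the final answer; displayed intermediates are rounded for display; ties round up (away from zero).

recognized (3 fixed axles, 2 meshes): fixed-axis compound train
mesh 1 [66T→28T]: ω = 611.0000×66/28 = 1440.2143 rpm, sense flips to −
mesh 2 [28T→79T]: ω = 1440.2143×28/79 = 510.4557 rpm, sense flips to +
signed output speed = +510.4557 rpm

+510.4557 rpm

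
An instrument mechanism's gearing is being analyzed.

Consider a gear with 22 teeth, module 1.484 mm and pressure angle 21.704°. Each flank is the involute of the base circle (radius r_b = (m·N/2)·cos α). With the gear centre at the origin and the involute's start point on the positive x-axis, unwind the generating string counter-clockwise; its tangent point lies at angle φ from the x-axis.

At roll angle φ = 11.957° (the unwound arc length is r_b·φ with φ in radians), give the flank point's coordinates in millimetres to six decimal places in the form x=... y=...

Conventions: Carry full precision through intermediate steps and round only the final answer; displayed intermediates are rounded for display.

topology: single-mesh involute geometry — m = 1.484, N = 22
pitch radius r_p = m·N/2 = 1.484·22/2 = 16.324000
base radius r_b = r_p·cos α = 16.324000·cos 21.704° = 15.166739
roll angle φ = 11.957° = 0.20868902 rad
x = r_b·(cos φ + φ·sin φ) = 15.493416
y = r_b·(sin φ − φ·cos φ) = 0.045749

x=15.493416 y=0.045749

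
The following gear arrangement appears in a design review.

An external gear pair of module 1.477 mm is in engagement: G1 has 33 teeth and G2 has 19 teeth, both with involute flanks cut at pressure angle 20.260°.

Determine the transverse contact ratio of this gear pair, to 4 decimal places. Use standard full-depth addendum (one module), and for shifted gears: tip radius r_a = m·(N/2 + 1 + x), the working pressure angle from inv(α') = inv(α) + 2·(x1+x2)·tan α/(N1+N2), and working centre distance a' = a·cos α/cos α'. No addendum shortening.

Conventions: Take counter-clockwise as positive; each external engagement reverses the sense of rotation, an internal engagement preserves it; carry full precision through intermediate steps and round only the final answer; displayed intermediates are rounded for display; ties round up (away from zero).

1.5988

topology: single-mesh involute geometry — m = 1.477, 33T/19T pair
base radii: r_b1 = 22.862719, r_b2 = 13.163384
tip radii: r_a1 = 25.847500, r_a2 = 15.508500
no profile shift: α' = α, a' = a
action lengths: √(r_a1²−r_b1²) = 12.057749, √(r_a2²−r_b2²) = 8.199933
base pitch p_b = π·m·cos α = 4.353052
CR = (12.057749 + 8.199933 − 38.402000·sin 20.26000°)/4.353052 = 1.598834
contact ratio ≈ 1.5988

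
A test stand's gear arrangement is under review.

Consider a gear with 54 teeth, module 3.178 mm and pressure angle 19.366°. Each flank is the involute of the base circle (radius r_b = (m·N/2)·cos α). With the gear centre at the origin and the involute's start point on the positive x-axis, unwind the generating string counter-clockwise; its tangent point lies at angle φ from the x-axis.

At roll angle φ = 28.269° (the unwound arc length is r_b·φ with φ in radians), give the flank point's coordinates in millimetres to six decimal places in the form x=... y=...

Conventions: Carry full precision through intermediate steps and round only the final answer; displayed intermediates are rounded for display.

topology: single-mesh involute geometry — m = 3.178, N = 54
pitch radius r_p = m·N/2 = 3.178·54/2 = 85.806000
base radius r_b = r_p·cos α = 85.806000·cos 19.366° = 80.951062
roll angle φ = 28.269° = 0.49338713 rad
x = r_b·(cos φ + φ·sin φ) = 90.212485
y = r_b·(sin φ − φ·cos φ) = 3.162683

x=90.212485 y=3.162683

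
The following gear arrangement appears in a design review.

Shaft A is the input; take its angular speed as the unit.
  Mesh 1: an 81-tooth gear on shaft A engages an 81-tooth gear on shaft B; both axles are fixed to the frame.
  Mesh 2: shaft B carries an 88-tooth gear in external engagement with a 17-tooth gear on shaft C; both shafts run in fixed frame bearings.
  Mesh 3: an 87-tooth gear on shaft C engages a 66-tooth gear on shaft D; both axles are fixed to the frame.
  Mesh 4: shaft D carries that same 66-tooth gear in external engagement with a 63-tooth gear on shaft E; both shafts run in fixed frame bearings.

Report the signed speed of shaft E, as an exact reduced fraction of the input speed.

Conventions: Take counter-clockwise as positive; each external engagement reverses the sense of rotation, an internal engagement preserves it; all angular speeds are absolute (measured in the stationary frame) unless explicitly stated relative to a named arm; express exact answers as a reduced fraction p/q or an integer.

2552/357

4-mesh fixed-axis compound train (all bearings frame-fixed)
mesh 1 [81T→81T]: |ω|/ω_in = 1×81/81 = 1, sense flips to −
mesh 2 [88T→17T]: |ω|/ω_in = 1×88/17 = 88/17, sense flips to +
mesh 3 [87T→66T]: |ω|/ω_in = (88/17)×87/66 = 116/17, sense flips to −
mesh 4 [66T→63T]: |ω|/ω_in = (116/17)×66/63 = 2552/357, sense flips to +
signed output speed (× input speed) = 2552/357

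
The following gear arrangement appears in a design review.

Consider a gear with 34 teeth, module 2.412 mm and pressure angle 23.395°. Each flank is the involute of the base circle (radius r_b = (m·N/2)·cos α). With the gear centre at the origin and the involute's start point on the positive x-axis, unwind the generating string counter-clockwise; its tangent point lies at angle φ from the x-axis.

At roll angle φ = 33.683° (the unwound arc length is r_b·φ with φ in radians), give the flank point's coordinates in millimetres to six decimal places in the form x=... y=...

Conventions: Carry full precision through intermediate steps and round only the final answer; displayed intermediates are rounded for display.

x=43.584888 y=2.461661

recognized (one wheel, involute flank): single-mesh tooth geometry, m = 2.412, N = 34
pitch radius r_p = m·N/2 = 2.412·34/2 = 41.004000
base radius r_b = r_p·cos α = 41.004000·cos 23.395° = 37.633032
roll angle φ = 33.683° = 0.58787925 rad
x = r_b·(cos φ + φ·sin φ) = 43.584888
y = r_b·(sin φ − φ·cos φ) = 2.461661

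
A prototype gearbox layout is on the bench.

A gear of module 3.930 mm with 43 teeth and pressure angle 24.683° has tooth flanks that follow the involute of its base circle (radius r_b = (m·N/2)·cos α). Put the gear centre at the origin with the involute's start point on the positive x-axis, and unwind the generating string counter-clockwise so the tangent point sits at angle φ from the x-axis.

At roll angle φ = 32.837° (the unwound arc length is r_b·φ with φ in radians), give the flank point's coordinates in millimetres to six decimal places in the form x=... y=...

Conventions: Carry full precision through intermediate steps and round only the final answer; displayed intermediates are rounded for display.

class = single-mesh tooth geometry [base-circle involute, m = 3.930, 43T]
pitch radius r_p = m·N/2 = 3.930·43/2 = 84.495000
base radius r_b = r_p·cos α = 84.495000·cos 24.683° = 76.774871
roll angle φ = 32.837° = 0.57311377 rad
x = r_b·(cos φ + φ·sin φ) = 88.366961
y = r_b·(sin φ − φ·cos φ) = 4.661095

x=88.366961 y=4.661095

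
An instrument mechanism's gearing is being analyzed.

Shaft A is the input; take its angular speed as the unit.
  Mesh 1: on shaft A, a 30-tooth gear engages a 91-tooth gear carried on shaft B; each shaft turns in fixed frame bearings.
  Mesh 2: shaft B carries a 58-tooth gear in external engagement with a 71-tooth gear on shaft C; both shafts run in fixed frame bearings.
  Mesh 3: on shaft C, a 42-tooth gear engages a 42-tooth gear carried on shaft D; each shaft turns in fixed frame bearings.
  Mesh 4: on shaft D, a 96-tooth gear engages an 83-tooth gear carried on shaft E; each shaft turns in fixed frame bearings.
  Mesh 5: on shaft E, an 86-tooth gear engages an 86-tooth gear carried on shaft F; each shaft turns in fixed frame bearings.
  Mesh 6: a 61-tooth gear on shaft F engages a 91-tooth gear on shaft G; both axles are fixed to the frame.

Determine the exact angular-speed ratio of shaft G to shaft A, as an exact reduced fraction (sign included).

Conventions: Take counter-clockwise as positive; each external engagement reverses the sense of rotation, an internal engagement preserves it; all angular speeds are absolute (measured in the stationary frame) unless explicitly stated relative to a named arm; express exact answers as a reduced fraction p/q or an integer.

10189440/48799933

class = fixed-axis compound train [6 meshes; 6 ratios multiply, 6 sense flips]
mesh 1 [30T→91T]: running ratio 30/91, sense −
mesh 2 [58T→71T]: running ratio 1740/6461, sense +
mesh 3 [42T→42T]: running ratio 1740/6461, sense −
mesh 4 [96T→83T]: running ratio 167040/536263, sense +
mesh 5 [86T→86T]: running ratio 167040/536263, sense −
mesh 6 [61T→91T]: running ratio 10189440/48799933, sense +
ω_out/ω_in = 10189440/48799933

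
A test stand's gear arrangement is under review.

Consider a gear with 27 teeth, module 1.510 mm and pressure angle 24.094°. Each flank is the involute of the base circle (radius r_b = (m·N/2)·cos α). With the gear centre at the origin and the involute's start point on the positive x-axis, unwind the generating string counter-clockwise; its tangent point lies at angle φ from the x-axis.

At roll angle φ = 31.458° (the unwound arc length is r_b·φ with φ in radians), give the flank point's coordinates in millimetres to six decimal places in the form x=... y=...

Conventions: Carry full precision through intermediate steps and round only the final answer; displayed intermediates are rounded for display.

single-mesh involute tooth geometry (27T wheel at module 1.510)
pitch radius r_p = m·N/2 = 1.510·27/2 = 20.385000
base radius r_b = r_p·cos α = 20.385000·cos 24.094° = 18.608996
roll angle φ = 31.458° = 0.54904568 rad
x = r_b·(cos φ + φ·sin φ) = 21.205980
y = r_b·(sin φ − φ·cos φ) = 0.996044

x=21.205980 y=0.996044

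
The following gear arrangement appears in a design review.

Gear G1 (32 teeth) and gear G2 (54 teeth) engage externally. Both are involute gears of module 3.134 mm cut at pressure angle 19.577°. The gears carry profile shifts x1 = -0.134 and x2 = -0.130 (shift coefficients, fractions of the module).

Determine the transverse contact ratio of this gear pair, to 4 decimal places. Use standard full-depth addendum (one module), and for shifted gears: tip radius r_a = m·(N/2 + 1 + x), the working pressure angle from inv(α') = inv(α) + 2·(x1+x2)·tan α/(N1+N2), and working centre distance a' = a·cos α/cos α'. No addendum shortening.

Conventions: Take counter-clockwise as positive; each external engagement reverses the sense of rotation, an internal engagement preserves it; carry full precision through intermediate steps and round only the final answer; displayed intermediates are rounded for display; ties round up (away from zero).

recognized (one external pair, fixed centres): single-mesh tooth geometry, m = 3.134, N1 = 32, N2 = 54
base radii: r_b1 = 47.245277, r_b2 = 79.726406
tip radii: r_a1 = 52.858044, r_a2 = 87.344580
inv(α') = inv(19.577°) + 2·(-0.134-0.130)·tan α/(32+54) = 0.01176520  ⇒  α' = 18.52851°
a' = a·cos α / cos α' = 134.7620·cos 19.577°/cos 18.52851° = 133.912973
action lengths: √(r_a1²−r_b1²) = 23.703514, √(r_a2²−r_b2²) = 35.675985
base pitch p_b = π·m·cos α = 9.276589
CR = (23.703514 + 35.675985 − 133.912973·sin 18.52851°)/9.276589 = 1.813717
contact ratio ≈ 1.8137

1.8137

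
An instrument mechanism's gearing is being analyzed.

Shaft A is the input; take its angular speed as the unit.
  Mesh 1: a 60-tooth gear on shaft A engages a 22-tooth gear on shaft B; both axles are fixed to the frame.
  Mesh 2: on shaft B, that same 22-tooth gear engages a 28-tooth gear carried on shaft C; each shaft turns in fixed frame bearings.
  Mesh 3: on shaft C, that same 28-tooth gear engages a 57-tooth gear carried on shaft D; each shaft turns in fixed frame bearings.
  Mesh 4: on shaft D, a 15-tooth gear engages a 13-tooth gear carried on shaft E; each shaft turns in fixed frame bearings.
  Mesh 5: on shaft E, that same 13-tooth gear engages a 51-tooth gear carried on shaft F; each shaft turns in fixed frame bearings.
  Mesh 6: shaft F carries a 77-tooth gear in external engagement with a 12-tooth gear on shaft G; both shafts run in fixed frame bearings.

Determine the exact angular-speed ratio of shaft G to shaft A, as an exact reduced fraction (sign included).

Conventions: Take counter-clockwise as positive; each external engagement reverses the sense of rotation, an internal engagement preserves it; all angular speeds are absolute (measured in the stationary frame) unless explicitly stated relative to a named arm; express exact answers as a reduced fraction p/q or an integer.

1925/969

class = fixed-axis compound train [6 meshes; 6 ratios multiply, 6 sense flips]
mesh 1 [60T→22T]: running ratio 30/11, sense −
mesh 2 [22T→28T]: running ratio 15/7, sense +
mesh 3 [28T→57T]: running ratio 20/19, sense −
mesh 4 [15T→13T]: running ratio 300/247, sense +
mesh 5 [13T→51T]: running ratio 100/323, sense −
mesh 6 [77T→12T]: running ratio 1925/969, sense +
ω_out/ω_in = 1925/969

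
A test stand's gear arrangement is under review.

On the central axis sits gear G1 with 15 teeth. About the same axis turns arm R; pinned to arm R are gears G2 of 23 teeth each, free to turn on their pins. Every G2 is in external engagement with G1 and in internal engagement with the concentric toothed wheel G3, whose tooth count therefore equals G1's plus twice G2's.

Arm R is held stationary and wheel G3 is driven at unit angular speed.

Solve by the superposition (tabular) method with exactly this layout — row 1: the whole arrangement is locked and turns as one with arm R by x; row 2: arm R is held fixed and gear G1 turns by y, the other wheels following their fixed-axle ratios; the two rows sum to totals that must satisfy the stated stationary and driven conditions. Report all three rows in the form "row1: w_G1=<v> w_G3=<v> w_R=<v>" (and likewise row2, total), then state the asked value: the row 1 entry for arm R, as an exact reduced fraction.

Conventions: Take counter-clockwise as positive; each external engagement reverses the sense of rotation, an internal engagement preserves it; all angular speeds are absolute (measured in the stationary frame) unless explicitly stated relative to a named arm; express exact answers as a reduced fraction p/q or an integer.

topology: planetary set — G1 15T / G2 23T / G3 61T, arm = carrier (Willis)
superposition row 1 [locked train]: every member turns x
superposition row 2 [arm held]: sun y, ring −(15/61)·y, arm 0
boundary: total ω_arm = x = 0 and total ω_ring = x − (15/61)·y = 1  ⇒  y = -61/15, x = 0
row 2 ring = −(15/61)·(-61/15) = 1
totals (row 1 + row 2): sun 0 + (-61/15) = -61/15, ring 0 + 1 = 1, arm 0 + 0 = 0
asked cell (row1, arm) = 0

row1: w_G1=0 w_G3=0 w_R=0
row2: w_G1=-61/15 w_G3=1 w_R=0
total: w_G1=-61/15 w_G3=1 w_R=0
asked value: 0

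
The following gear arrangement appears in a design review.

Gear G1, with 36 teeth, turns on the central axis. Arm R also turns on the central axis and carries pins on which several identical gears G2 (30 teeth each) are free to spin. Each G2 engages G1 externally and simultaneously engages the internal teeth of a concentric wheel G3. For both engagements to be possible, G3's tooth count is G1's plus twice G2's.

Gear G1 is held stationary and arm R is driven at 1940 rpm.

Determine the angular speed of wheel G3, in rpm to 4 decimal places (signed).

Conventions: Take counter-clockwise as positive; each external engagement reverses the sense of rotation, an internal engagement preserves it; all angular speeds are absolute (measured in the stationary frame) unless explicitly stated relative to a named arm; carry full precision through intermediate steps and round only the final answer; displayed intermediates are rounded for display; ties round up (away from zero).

+2667.5000 rpm

topology: planetary set — G1 36T / G2 30T / G3 96T, arm = carrier (Willis)
normalise by the input: solve with ω_arm = 1, then scale by 1940 rpm
ring teeth: 36 + 2·30 = 96
36(ω_sun−ω_arm) = −96(ω_ring−ω_arm),  ω_sun = 0, ω_arm = 1
ω_ring = 1 − (36/96)(0−1) = 11/8
scale: ω_ring = 11/8 × 1940 rpm = +2667.5000 rpm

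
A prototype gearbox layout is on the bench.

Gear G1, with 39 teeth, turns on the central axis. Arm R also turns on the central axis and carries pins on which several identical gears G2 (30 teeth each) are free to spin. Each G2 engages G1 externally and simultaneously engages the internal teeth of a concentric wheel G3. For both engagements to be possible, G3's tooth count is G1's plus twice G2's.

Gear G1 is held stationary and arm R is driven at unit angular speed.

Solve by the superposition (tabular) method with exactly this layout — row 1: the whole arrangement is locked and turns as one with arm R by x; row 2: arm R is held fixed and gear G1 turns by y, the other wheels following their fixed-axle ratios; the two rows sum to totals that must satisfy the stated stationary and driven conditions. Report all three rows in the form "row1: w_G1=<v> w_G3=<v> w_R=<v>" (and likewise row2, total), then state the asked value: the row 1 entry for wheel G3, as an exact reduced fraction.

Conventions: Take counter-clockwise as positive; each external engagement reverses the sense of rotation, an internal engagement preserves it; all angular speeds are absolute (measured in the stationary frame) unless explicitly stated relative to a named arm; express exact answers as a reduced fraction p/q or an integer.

row1: w_G1=1 w_G3=1 w_R=1
row2: w_G1=-1 w_G3=13/33 w_R=0
total: w_G1=0 w_G3=46/33 w_R=1
asked value: 1

planetary set (39T centre, 30T on arm, 99T internal) — Willis relation
superposition row 1 [locked train]: every member turns x
row 2 — arm fixed, fixed-axis ratios: sun y, ring −(39/99)·y, arm 0
boundary: total ω_sun = x + y = 0 and total ω_arm = x = 1  ⇒  y = -1, x = 1
row 2 ring = −(39/99)·(-1) = 13/33
totals (row 1 + row 2): sun 1 + (-1) = 0, ring 1 + 13/33 = 46/33, arm 1 + 0 = 1
asked cell (row1, ring) = 1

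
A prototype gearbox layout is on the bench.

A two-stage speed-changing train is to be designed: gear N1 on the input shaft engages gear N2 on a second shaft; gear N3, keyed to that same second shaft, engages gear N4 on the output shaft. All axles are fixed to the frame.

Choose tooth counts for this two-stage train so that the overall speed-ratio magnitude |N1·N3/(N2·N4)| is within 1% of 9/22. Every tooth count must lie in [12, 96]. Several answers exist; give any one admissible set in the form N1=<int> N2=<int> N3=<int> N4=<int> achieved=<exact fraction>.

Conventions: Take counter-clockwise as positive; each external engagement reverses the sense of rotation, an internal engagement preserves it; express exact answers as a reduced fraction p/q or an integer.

N1=12 N2=16 N3=12 N4=22 achieved=9/22

topology: fixed-axis compound train — 2 stages, target 9/22
target = 9/22 in lowest terms: an exact hit needs N1·N3 = k·9 and N2·N4 = k·22 for one integer k, every count in [12, 96]; additionally prefer no 1:1 stage (N1 ≠ N2, N3 ≠ N4)
k = 1…15: no 1:1-free in-range split of k·9 and k·22 into factor pairs; take k = 16
k = 16: N1·N3 = 144 = 12·12, N2·N4 = 352 = 16·22
achieved = 12·12/(16·22) = 9/22; |achieved − target| = 0 ≤ 9/2200 ✓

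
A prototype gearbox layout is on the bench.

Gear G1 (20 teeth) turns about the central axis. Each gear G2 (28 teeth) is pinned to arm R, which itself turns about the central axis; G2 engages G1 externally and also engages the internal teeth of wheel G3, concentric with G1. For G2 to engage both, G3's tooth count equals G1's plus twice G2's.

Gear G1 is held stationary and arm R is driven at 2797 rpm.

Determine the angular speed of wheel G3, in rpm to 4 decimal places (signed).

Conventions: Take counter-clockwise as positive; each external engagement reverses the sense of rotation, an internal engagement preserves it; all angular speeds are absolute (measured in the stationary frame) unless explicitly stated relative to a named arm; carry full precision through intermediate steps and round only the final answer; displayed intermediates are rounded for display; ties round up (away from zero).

+3533.0526 rpm

planetary set (20T centre, 28T on arm, 76T internal) — Willis relation
normalise by the input: solve with ω_arm = 1, then scale by 2797 rpm
ring teeth: 20 + 2·28 = 76
20(ω_sun−ω_arm) = −76(ω_ring−ω_arm),  ω_sun = 0, ω_arm = 1
ω_ring = 1 − (20/76)(0−1) = 24/19
scale: ω_ring = 24/19 × 2797 rpm = +3533.0526 rpm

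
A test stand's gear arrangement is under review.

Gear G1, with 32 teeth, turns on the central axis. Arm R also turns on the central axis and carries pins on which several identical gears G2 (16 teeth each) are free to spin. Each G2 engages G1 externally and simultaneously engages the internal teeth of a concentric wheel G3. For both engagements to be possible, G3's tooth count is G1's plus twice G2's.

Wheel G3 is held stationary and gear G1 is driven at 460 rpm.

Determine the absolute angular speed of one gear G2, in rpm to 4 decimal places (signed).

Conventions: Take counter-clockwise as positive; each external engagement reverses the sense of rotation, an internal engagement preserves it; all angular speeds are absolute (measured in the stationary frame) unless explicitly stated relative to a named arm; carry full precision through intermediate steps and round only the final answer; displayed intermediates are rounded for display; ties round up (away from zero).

class = planetary set [G3 = 32+2·16 = 64; Willis about the carrier]
normalise by the input: solve with ω_sun = 1, then scale by 460 rpm
ring teeth: 32 + 2·16 = 64
32(ω_sun−ω_arm) = −64(ω_ring−ω_arm),  ω_ring = 0, ω_sun = 1
32(1−ω_arm) = −64(0−ω_arm)  ⇒  96·ω_arm = 32  ⇒  ω_arm = 1/3
sun–planet mesh: 32·(1−1/3) = −16·(ω_p−ω_arm)  ⇒  ω_p−ω_arm = -4/3
ω_p = 1/3 − 4/3 = -1
scale: ω_p = -1 × 460 rpm = -460.0000 rpm

-460.0000 rpm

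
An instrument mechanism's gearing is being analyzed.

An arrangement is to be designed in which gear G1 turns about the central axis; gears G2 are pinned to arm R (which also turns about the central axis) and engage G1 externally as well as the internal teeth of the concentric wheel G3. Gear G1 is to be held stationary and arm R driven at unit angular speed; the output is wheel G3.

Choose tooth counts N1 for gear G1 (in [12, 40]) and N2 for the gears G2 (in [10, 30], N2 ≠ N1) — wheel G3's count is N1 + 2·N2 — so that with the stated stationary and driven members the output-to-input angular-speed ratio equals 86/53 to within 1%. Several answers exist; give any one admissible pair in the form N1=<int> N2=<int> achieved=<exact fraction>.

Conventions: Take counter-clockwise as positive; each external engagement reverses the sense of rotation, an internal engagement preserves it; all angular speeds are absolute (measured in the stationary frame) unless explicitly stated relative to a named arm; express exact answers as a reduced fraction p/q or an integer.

planetary set to be sized for 86/53 (Willis relation)
Willis with ω_sun = 0: ω_ring/ω_arm = (N1+N3)/N3; set equal to 86/53  ⇒  N3/N1 = 1/(86/53 − 1) = 53/33
N3 = N1 + 2·N2  ⇒  N2/N1 = (N3/N1 − 1)/2 = (53/33 − 1)/2 = 10/33
smallest multiple with N1 ≥ 12 and N2 ≥ 10: k = 1  ⇒  N1 = 1·33 = 33, N2 = 1·10 = 10 (N1 ≤ 40, N2 ≤ 30, N2 ≠ N1 ✓), N3 = 33 + 2·10 = 53
check: (N1+N3)/N3 with N1 = 33, N3 = 53 gives 86/53; |achieved − target| = 0 ≤ 43/2650 ✓

N1=33 N2=10 achieved=86/53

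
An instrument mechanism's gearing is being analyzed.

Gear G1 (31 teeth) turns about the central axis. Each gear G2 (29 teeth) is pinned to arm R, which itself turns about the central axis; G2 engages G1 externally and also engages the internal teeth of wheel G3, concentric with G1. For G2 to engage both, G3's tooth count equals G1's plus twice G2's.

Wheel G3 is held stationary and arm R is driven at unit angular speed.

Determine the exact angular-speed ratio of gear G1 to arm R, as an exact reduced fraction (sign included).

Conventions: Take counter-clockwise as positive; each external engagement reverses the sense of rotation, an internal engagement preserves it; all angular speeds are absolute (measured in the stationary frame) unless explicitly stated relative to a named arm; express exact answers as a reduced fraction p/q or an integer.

topology: planetary set — G1 31T / G2 29T / G3 89T, arm = carrier (Willis)
ring teeth: 31 + 2·29 = 89
31(ω_sun−ω_arm) = −89(ω_ring−ω_arm),  ω_ring = 0, ω_arm = 1
ω_sun = 1 − (89/31)(0−1) = 120/31
ω_out/ω_in = 120/31

120/31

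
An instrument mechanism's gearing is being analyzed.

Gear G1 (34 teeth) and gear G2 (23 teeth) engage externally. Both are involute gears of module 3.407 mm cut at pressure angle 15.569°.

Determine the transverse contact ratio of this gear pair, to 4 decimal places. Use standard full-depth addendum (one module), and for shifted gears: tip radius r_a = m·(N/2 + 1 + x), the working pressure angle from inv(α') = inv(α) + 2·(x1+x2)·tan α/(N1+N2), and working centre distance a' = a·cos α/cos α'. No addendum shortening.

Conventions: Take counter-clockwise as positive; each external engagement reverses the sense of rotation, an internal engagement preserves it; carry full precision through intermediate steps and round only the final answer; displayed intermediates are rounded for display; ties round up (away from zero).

recognized (one external pair, fixed centres): single-mesh tooth geometry, m = 3.407, N1 = 34, N2 = 23
base radii: r_b1 = 55.793832, r_b2 = 37.742886
tip radii: r_a1 = 61.326000, r_a2 = 42.587500
no profile shift: α' = α, a' = a
action lengths: √(r_a1²−r_b1²) = 25.454403, √(r_a2²−r_b2²) = 19.727385
base pitch p_b = π·m·cos α = 10.310676
CR = (25.454403 + 19.727385 − 97.099500·sin 15.56900°)/10.310676 = 1.854429
contact ratio ≈ 1.8544

1.8544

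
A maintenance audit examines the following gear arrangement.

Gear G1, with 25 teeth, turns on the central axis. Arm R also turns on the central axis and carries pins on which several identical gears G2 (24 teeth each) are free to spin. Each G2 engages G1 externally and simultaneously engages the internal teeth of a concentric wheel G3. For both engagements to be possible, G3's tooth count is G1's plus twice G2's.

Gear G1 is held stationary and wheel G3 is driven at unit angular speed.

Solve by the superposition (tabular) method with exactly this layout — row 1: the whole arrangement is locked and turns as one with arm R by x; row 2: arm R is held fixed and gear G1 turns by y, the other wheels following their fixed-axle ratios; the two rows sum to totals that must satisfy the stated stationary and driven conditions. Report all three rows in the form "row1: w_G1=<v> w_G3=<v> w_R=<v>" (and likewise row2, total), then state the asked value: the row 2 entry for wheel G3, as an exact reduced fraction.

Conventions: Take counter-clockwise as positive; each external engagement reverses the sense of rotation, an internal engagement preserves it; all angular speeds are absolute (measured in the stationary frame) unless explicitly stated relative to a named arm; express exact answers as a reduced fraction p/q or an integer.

recognized (axles ride arm R): planetary set, 25/24/73 teeth
row 1 (train locked, turned with arm): all members turn x
row 2 — arm fixed, fixed-axis ratios: sun y, ring −(25/73)·y, arm 0
boundary: total ω_sun = x + y = 0 and total ω_ring = x − (25/73)·y = 1  ⇒  y = -73/98, x = 73/98
row 2 ring = −(25/73)·(-73/98) = 25/98
totals (row 1 + row 2): sun 73/98 + (-73/98) = 0, ring 73/98 + 25/98 = 1, arm 73/98 + 0 = 73/98
asked cell (row2, ring) = 25/98

row1: w_G1=73/98 w_G3=73/98 w_R=73/98
row2: w_G1=-73/98 w_G3=25/98 w_R=0
total: w_G1=0 w_G3=1 w_R=73/98
asked value: 25/98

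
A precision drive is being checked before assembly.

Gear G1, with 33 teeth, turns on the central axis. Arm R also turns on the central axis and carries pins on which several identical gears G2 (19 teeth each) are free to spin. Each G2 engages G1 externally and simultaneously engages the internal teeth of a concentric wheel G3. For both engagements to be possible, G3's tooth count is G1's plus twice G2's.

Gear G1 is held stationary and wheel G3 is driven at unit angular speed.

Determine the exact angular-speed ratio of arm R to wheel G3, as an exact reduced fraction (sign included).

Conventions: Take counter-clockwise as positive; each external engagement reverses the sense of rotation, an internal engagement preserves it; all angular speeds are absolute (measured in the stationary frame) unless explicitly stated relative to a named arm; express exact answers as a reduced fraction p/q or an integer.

topology: planetary set — G1 33T / G2 19T / G3 71T, arm = carrier (Willis)
ring teeth: 33 + 2·19 = 71
33(ω_sun−ω_arm) = −71(ω_ring−ω_arm),  ω_sun = 0, ω_ring = 1
33(0−ω_arm) = −71(1−ω_arm)  ⇒  104·ω_arm = 71  ⇒  ω_arm = 71/104
ω_out/ω_in = 71/104

71/104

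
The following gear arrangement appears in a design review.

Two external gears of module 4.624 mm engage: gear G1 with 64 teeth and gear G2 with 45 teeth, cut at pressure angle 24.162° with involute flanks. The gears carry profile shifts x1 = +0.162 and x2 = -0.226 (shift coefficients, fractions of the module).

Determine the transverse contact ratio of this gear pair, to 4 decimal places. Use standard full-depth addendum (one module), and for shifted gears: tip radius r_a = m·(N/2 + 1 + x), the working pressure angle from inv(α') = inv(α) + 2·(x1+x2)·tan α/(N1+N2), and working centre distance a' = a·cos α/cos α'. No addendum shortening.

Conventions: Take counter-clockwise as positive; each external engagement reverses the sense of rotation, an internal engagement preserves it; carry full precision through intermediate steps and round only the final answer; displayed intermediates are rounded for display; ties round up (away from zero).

1.5840

topology: single-mesh involute geometry — m = 4.624, 64T/45T pair
base radii: r_b1 = 135.004788, r_b2 = 94.925241
tip radii: r_a1 = 153.341088, r_a2 = 107.618976
inv(α') = inv(24.162°) + 2·(+0.162-0.226)·tan α/(64+45) = 0.02638760  ⇒  α' = 24.01096°
a' = a·cos α / cos α' = 252.0080·cos 24.162°/cos 24.01096° = 251.711193
action lengths: √(r_a1²−r_b1²) = 72.713111, √(r_a2²−r_b2²) = 50.705449
base pitch p_b = π·m·cos α = 13.254064
CR = (72.713111 + 50.705449 − 251.711193·sin 24.01096°)/13.254064 = 1.583998
contact ratio ≈ 1.5840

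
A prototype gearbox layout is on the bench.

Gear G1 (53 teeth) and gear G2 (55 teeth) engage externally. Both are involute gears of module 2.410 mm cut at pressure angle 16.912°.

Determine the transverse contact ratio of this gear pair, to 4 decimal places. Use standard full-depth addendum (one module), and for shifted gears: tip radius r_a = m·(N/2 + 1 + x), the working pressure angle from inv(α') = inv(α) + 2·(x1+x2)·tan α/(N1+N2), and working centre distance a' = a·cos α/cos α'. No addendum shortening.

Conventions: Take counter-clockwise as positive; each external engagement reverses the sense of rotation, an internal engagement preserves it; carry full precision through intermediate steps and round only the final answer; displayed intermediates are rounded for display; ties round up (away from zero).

1.9615

recognized (one external pair, fixed centres): single-mesh tooth geometry, m = 2.410, N1 = 53, N2 = 55
base radii: r_b1 = 61.103010, r_b2 = 63.408784
tip radii: r_a1 = 66.275000, r_a2 = 68.685000
no profile shift: α' = α, a' = a
action lengths: √(r_a1²−r_b1²) = 25.667057, √(r_a2²−r_b2²) = 26.399912
base pitch p_b = π·m·cos α = 7.243803
CR = (25.667057 + 26.399912 − 130.140000·sin 16.91200°)/7.243803 = 1.961526
contact ratio ≈ 1.9615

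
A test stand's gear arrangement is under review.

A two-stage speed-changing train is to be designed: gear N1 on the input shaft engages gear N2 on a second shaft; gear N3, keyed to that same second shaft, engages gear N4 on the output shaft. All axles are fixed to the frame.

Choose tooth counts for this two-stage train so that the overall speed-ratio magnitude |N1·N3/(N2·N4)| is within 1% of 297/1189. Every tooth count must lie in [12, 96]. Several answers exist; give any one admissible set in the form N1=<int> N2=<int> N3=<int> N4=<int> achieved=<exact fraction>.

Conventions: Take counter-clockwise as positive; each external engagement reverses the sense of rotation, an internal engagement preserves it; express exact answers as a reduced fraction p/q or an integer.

2-stage fixed-axis compound train for ratio 297/1189
target = 297/1189 in lowest terms: an exact hit needs N1·N3 = k·297 and N2·N4 = k·1189 for one integer k, every count in [12, 96]; additionally prefer no 1:1 stage (N1 ≠ N2, N3 ≠ N4)
k = 1: no 1:1-free in-range split of k·297 and k·1189 into factor pairs; take k = 2
k = 2: N1·N3 = 594 = 18·33, N2·N4 = 2378 = 29·82
achieved = 18·33/(29·82) = 297/1189; |achieved − target| = 0 ≤ 297/118900 ✓

N1=18 N2=29 N3=33 N4=82 achieved=297/1189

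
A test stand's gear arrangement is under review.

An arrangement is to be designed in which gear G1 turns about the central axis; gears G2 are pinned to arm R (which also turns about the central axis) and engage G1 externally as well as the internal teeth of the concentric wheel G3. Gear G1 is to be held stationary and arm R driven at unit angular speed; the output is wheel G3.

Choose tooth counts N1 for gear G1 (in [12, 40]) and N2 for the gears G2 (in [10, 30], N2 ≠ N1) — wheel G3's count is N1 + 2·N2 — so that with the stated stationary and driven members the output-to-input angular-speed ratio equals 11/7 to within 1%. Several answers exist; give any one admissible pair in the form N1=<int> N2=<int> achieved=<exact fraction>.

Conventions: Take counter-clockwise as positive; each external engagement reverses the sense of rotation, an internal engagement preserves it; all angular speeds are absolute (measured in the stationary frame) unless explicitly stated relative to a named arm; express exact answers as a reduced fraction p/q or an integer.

N1=32 N2=12 achieved=11/7

class = planetary set [ratio 11/7 wanted; Willis about the carrier]
Willis with ω_sun = 0: ω_ring/ω_arm = (N1+N3)/N3; set equal to 11/7  ⇒  N3/N1 = 1/(11/7 − 1) = 7/4
N3 = N1 + 2·N2  ⇒  N2/N1 = (N3/N1 − 1)/2 = (7/4 − 1)/2 = 3/8
smallest multiple with N1 ≥ 12 and N2 ≥ 10: k = 4  ⇒  N1 = 4·8 = 32, N2 = 4·3 = 12 (N1 ≤ 40, N2 ≤ 30, N2 ≠ N1 ✓), N3 = 32 + 2·12 = 56
check: (N1+N3)/N3 with N1 = 32, N3 = 56 gives 11/7; |achieved − target| = 0 ≤ 11/700 ✓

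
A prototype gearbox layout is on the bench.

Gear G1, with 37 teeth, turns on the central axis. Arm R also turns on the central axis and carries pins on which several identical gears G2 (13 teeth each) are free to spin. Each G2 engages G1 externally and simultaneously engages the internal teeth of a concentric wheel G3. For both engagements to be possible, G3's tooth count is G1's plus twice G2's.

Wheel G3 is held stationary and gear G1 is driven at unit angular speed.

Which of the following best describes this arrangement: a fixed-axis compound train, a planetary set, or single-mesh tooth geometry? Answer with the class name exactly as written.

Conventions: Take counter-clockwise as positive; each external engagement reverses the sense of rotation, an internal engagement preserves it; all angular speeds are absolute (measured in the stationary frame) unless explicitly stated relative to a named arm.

planetary set

recognized (axles ride arm R): planetary set, 37/13/63 teeth
classification: planetary set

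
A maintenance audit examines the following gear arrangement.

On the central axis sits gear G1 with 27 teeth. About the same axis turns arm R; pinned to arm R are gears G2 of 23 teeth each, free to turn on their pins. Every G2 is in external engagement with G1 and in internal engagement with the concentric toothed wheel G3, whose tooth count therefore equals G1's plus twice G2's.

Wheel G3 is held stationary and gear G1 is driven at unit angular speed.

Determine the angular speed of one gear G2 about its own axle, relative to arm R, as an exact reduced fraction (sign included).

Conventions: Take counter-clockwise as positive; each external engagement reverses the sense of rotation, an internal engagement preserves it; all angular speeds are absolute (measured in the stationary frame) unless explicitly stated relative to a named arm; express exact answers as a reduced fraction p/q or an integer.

-1971/2300

class = planetary set [G3 = 27+2·23 = 73; Willis about the carrier]
ring teeth: 27 + 2·23 = 73
27(ω_sun−ω_arm) = −73(ω_ring−ω_arm),  ω_ring = 0, ω_sun = 1
27(1−ω_arm) = −73(0−ω_arm)  ⇒  100·ω_arm = 27  ⇒  ω_arm = 27/100
sun–planet mesh: 27·(1−27/100) = −23·(ω_p−ω_arm)  ⇒  ω_p−ω_arm = -1971/2300
exact speed ratio = -1971/2300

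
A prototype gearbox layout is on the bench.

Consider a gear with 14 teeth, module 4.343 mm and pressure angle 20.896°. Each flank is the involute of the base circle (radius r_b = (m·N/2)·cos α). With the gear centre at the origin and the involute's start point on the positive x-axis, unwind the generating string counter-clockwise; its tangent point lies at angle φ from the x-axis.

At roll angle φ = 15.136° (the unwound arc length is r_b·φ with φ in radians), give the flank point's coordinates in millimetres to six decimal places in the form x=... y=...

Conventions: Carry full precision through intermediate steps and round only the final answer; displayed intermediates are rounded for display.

topology: single-mesh involute geometry — m = 4.343, N = 14
pitch radius r_p = m·N/2 = 4.343·14/2 = 30.401000
base radius r_b = r_p·cos α = 30.401000·cos 20.896° = 28.401507
roll angle φ = 15.136° = 0.26417304 rad
x = r_b·(cos φ + φ·sin φ) = 29.375317
y = r_b·(sin φ − φ·cos φ) = 0.173321

x=29.375317 y=0.173321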